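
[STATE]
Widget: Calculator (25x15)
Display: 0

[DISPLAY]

                        0
┌───┬───┬───┬───┐        
│ 7 │ 8 │ 9 │ ÷ │        
├───┼───┼───┼───┤        
│ 4 │ 5 │ 6 │ × │        
├───┼───┼───┼───┤        
│ 1 │ 2 │ 3 │ - │        
├───┼───┼───┼───┤        
│ 0 │ . │ = │ + │        
├───┼───┼───┼───┤        
│ C │ MC│ MR│ M+│        
└───┴───┴───┴───┘        
                         
                         
                         


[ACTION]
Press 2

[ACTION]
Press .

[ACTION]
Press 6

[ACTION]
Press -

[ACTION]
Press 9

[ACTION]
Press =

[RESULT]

                     -6.4
┌───┬───┬───┬───┐        
│ 7 │ 8 │ 9 │ ÷ │        
├───┼───┼───┼───┤        
│ 4 │ 5 │ 6 │ × │        
├───┼───┼───┼───┤        
│ 1 │ 2 │ 3 │ - │        
├───┼───┼───┼───┤        
│ 0 │ . │ = │ + │        
├───┼───┼───┼───┤        
│ C │ MC│ MR│ M+│        
└───┴───┴───┴───┘        
                         
                         
                         


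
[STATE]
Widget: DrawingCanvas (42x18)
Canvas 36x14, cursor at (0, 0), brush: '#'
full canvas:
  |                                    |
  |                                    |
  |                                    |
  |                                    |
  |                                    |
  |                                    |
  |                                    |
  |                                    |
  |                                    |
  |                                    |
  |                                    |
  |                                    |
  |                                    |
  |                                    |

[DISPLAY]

+                                         
                                          
                                          
                                          
                                          
                                          
                                          
                                          
                                          
                                          
                                          
                                          
                                          
                                          
                                          
                                          
                                          
                                          


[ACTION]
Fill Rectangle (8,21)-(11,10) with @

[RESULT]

+                                         
                                          
                                          
                                          
                                          
                                          
                                          
                                          
          @@@@@@@@@@@@                    
          @@@@@@@@@@@@                    
          @@@@@@@@@@@@                    
          @@@@@@@@@@@@                    
                                          
                                          
                                          
                                          
                                          
                                          


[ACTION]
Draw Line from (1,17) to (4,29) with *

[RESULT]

+                                         
                 ***                      
                    ****                  
                        ****              
                            **            
                                          
                                          
                                          
          @@@@@@@@@@@@                    
          @@@@@@@@@@@@                    
          @@@@@@@@@@@@                    
          @@@@@@@@@@@@                    
                                          
                                          
                                          
                                          
                                          
                                          


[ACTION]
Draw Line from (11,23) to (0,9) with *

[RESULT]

+        *                                
          *      ***                      
           **       ****                  
             *          ****              
              *             **            
               *                          
                **                        
                  *                       
          @@@@@@@@@*@@                    
          @@@@@@@@@@**                    
          @@@@@@@@@@@@*                   
          @@@@@@@@@@@@ *                  
                                          
                                          
                                          
                                          
                                          
                                          


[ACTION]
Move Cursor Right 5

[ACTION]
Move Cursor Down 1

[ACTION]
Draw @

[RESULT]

         *                                
     @    *      ***                      
           **       ****                  
             *          ****              
              *             **            
               *                          
                **                        
                  *                       
          @@@@@@@@@*@@                    
          @@@@@@@@@@**                    
          @@@@@@@@@@@@*                   
          @@@@@@@@@@@@ *                  
                                          
                                          
                                          
                                          
                                          
                                          


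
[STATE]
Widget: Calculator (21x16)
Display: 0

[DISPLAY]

                    0
┌───┬───┬───┬───┐    
│ 7 │ 8 │ 9 │ ÷ │    
├───┼───┼───┼───┤    
│ 4 │ 5 │ 6 │ × │    
├───┼───┼───┼───┤    
│ 1 │ 2 │ 3 │ - │    
├───┼───┼───┼───┤    
│ 0 │ . │ = │ + │    
├───┼───┼───┼───┤    
│ C │ MC│ MR│ M+│    
└───┴───┴───┴───┘    
                     
                     
                     
                     


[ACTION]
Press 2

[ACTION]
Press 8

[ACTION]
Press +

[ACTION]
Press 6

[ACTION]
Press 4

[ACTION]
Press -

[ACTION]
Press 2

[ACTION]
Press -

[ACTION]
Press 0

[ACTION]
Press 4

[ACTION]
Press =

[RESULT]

                   86
┌───┬───┬───┬───┐    
│ 7 │ 8 │ 9 │ ÷ │    
├───┼───┼───┼───┤    
│ 4 │ 5 │ 6 │ × │    
├───┼───┼───┼───┤    
│ 1 │ 2 │ 3 │ - │    
├───┼───┼───┼───┤    
│ 0 │ . │ = │ + │    
├───┼───┼───┼───┤    
│ C │ MC│ MR│ M+│    
└───┴───┴───┴───┘    
                     
                     
                     
                     


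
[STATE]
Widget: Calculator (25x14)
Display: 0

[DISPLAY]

                        0
┌───┬───┬───┬───┐        
│ 7 │ 8 │ 9 │ ÷ │        
├───┼───┼───┼───┤        
│ 4 │ 5 │ 6 │ × │        
├───┼───┼───┼───┤        
│ 1 │ 2 │ 3 │ - │        
├───┼───┼───┼───┤        
│ 0 │ . │ = │ + │        
├───┼───┼───┼───┤        
│ C │ MC│ MR│ M+│        
└───┴───┴───┴───┘        
                         
                         


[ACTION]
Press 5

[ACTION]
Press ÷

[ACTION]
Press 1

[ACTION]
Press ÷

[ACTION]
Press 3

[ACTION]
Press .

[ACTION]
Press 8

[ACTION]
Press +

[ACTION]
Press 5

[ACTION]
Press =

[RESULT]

              6.315789474
┌───┬───┬───┬───┐        
│ 7 │ 8 │ 9 │ ÷ │        
├───┼───┼───┼───┤        
│ 4 │ 5 │ 6 │ × │        
├───┼───┼───┼───┤        
│ 1 │ 2 │ 3 │ - │        
├───┼───┼───┼───┤        
│ 0 │ . │ = │ + │        
├───┼───┼───┼───┤        
│ C │ MC│ MR│ M+│        
└───┴───┴───┴───┘        
                         
                         


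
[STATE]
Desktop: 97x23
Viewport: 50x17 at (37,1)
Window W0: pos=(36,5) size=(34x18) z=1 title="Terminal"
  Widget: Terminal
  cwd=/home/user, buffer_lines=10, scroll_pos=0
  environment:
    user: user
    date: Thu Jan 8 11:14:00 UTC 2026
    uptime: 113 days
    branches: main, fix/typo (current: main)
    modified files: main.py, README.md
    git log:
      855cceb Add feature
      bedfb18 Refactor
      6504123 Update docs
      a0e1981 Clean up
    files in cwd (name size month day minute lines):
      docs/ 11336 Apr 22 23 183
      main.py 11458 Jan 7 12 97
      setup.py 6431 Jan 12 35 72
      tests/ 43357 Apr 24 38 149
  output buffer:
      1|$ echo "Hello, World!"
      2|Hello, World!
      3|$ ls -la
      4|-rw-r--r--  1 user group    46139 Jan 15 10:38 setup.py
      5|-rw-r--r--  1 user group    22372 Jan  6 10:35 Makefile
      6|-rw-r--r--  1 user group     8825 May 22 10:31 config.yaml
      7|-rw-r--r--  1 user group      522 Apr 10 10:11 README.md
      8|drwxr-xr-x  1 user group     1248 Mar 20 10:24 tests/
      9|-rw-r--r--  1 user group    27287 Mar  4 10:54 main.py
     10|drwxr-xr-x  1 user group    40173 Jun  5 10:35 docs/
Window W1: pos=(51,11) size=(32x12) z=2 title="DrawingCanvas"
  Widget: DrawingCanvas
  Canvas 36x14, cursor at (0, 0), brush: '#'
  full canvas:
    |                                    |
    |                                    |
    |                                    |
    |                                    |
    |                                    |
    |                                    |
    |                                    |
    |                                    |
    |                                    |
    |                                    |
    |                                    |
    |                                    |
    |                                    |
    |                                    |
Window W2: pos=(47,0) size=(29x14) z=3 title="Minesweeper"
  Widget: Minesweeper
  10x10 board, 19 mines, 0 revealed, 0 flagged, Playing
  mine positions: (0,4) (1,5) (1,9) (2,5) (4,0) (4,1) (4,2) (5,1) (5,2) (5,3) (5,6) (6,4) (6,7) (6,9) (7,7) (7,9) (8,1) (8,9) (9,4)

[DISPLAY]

          ┃ Minesweeper               ┃           
          ┠───────────────────────────┨           
          ┃■■■■■■■■■■                 ┃           
          ┃■■■■■■■■■■                 ┃           
━━━━━━━━━━┃■■■■■■■■■■                 ┃           
 Terminal ┃■■■■■■■■■■                 ┃           
──────────┃■■■■■■■■■■                 ┃           
$ echo "He┃■■■■■■■■■■                 ┃           
Hello, Wor┃■■■■■■■■■■                 ┃           
$ ls -la  ┃■■■■■■■■■■                 ┃           
-rw-r--r--┃■■■■■■■■■■                 ┃━━━━━━┓    
-rw-r--r--┃■■■■■■■■■■                 ┃      ┃    
-rw-r--r--┗━━━━━━━━━━━━━━━━━━━━━━━━━━━┛──────┨    
-rw-r--r--  1 ┃+                             ┃    
drwxr-xr-x  1 ┃                              ┃    
-rw-r--r--  1 ┃                              ┃    
drwxr-xr-x  1 ┃                              ┃    


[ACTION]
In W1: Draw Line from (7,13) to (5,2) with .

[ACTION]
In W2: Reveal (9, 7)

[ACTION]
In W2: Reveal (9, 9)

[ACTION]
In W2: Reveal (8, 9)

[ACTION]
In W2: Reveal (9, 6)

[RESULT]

          ┃ Minesweeper               ┃           
          ┠───────────────────────────┨           
          ┃■■■■✹■■■■■                 ┃           
          ┃■■■■■✹■■■✹                 ┃           
━━━━━━━━━━┃■■■■■✹■■■■                 ┃           
 Terminal ┃■■■■■■■■■■                 ┃           
──────────┃✹✹✹■■■■■■■                 ┃           
$ echo "He┃■✹✹✹■■✹■■■                 ┃           
Hello, Wor┃■■■■✹■■✹■✹                 ┃           
$ ls -la  ┃■■■■■■■✹■✹                 ┃           
-rw-r--r--┃■✹■■■1113✹                 ┃━━━━━━┓    
-rw-r--r--┃■■■■✹1  11                 ┃      ┃    
-rw-r--r--┗━━━━━━━━━━━━━━━━━━━━━━━━━━━┛──────┨    
-rw-r--r--  1 ┃+                             ┃    
drwxr-xr-x  1 ┃                              ┃    
-rw-r--r--  1 ┃                              ┃    
drwxr-xr-x  1 ┃                              ┃    


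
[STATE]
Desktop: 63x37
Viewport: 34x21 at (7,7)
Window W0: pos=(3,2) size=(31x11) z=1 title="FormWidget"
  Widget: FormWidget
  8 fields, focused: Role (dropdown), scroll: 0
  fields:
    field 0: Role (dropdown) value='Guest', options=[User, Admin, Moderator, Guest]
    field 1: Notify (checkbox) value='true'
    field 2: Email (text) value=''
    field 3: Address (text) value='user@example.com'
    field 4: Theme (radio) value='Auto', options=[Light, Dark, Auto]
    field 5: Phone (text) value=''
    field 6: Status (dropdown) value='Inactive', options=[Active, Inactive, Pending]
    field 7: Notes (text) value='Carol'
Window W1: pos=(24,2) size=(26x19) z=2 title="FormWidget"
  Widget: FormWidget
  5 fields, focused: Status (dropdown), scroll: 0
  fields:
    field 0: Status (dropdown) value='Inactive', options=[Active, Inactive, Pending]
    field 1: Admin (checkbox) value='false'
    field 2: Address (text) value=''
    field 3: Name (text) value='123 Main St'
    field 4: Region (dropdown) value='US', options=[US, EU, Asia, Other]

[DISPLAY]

mail:      [     ┃  Address:    [ 
ddress:    [user@┃  Name:       [1
heme:      ( ) Li┃  Region:     [U
hone:      [     ┃                
tatus:     [Inact┃                
━━━━━━━━━━━━━━━━━┃                
                 ┃                
                 ┃                
                 ┃                
                 ┃                
                 ┃                
                 ┃                
                 ┃                
                 ┗━━━━━━━━━━━━━━━━
                                  
                                  
                                  
                                  
                                  
                                  
                                  


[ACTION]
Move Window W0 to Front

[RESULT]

mail:      [             ]┃:    [ 
ddress:    [user@example.]┃     [1
heme:      ( ) Light  ( ) ┃     [U
hone:      [             ]┃       
tatus:     [Inactive    ▼]┃       
━━━━━━━━━━━━━━━━━━━━━━━━━━┛       
                 ┃                
                 ┃                
                 ┃                
                 ┃                
                 ┃                
                 ┃                
                 ┃                
                 ┗━━━━━━━━━━━━━━━━
                                  
                                  
                                  
                                  
                                  
                                  
                                  


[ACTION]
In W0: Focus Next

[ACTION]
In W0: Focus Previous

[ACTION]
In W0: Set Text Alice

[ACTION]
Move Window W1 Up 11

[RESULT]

mail:      [             ]┃     [U
ddress:    [user@example.]┃       
heme:      ( ) Light  ( ) ┃       
hone:      [             ]┃       
tatus:     [Inactive    ▼]┃       
━━━━━━━━━━━━━━━━━━━━━━━━━━┛       
                 ┃                
                 ┃                
                 ┃                
                 ┃                
                 ┃                
                 ┗━━━━━━━━━━━━━━━━
                                  
                                  
                                  
                                  
                                  
                                  
                                  
                                  
                                  


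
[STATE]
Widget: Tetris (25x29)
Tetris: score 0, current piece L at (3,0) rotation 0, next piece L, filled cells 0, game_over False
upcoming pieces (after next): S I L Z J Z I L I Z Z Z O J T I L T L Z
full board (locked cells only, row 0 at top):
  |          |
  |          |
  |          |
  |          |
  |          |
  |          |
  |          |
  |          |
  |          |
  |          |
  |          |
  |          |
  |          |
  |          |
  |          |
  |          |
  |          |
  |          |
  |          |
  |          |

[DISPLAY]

     ▒    │Next:         
   ▒▒▒    │  ▒           
          │▒▒▒           
          │              
          │              
          │              
          │Score:        
          │0             
          │              
          │              
          │              
          │              
          │              
          │              
          │              
          │              
          │              
          │              
          │              
          │              
          │              
          │              
          │              
          │              
          │              
          │              
          │              
          │              
          │              


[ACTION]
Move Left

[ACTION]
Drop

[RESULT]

          │Next:         
    ▒     │  ▒           
  ▒▒▒     │▒▒▒           
          │              
          │              
          │              
          │Score:        
          │0             
          │              
          │              
          │              
          │              
          │              
          │              
          │              
          │              
          │              
          │              
          │              
          │              
          │              
          │              
          │              
          │              
          │              
          │              
          │              
          │              
          │              


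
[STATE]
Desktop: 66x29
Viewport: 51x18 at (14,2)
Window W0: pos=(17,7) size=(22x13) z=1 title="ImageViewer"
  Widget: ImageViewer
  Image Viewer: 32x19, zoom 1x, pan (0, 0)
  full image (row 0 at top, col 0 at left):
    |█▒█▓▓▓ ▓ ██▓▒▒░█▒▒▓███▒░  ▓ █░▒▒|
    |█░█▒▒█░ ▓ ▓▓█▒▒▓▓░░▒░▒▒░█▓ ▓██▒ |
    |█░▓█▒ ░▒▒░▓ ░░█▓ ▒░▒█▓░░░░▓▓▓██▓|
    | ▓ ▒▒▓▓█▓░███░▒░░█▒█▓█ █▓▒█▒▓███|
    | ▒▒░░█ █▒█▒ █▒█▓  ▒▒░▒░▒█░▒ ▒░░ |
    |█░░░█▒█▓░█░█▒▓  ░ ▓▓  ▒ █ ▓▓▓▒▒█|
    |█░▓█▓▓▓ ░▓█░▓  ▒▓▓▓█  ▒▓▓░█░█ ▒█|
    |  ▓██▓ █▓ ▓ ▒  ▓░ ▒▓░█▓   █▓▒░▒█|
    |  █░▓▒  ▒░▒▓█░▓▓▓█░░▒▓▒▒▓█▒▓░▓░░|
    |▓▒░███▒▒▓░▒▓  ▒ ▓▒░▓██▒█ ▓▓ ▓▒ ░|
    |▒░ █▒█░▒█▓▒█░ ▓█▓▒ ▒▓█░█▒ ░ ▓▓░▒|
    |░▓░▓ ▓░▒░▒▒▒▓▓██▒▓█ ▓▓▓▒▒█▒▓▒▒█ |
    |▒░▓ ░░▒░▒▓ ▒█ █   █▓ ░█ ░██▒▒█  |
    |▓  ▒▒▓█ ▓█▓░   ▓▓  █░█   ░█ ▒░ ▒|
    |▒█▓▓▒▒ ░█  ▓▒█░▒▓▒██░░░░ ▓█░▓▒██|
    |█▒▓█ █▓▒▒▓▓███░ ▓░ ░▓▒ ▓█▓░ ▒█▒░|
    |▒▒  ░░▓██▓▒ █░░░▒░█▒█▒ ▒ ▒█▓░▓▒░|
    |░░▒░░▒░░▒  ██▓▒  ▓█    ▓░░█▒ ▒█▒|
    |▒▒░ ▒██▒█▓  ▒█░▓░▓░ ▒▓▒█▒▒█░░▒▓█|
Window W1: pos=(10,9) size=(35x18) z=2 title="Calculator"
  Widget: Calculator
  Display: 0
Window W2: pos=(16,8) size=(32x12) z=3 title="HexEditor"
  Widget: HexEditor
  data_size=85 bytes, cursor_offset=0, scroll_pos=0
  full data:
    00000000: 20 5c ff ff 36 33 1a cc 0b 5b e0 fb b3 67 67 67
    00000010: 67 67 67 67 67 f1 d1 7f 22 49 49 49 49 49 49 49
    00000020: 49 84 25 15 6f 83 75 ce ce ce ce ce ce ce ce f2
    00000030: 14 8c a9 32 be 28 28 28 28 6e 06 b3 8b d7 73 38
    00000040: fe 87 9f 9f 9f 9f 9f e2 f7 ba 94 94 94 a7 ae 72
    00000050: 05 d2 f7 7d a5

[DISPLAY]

                                                   
                                                   
                                                   
                                                   
                                                   
   ┏━━━━━━━━━━━━━━━━━━━━┓                          
  ┏━━━━━━━━━━━━━━━━━━━━━━━━━━━━━━┓                 
━━┃ HexEditor                    ┃                 
lc┠──────────────────────────────┨                 
──┃00000000  20 5c ff ff 36 33 1a┃                 
  ┃00000010  67 67 67 67 67 f1 d1┃                 
─┬┃00000020  49 84 25 15 6f 83 75┃                 
 │┃00000030  14 8c a9 32 be 28 28┃                 
─┼┃00000040  fe 87 9f 9f 9f 9f 9f┃                 
 │┃00000050  05 d2 f7 7d a5      ┃                 
─┼┃                              ┃                 
 │┃                              ┃                 
─┼┗━━━━━━━━━━━━━━━━━━━━━━━━━━━━━━┛                 


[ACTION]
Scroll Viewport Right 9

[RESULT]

                                                   
                                                   
                                                   
                                                   
                                                   
  ┏━━━━━━━━━━━━━━━━━━━━┓                           
 ┏━━━━━━━━━━━━━━━━━━━━━━━━━━━━━━┓                  
━┃ HexEditor                    ┃                  
c┠──────────────────────────────┨                  
─┃00000000  20 5c ff ff 36 33 1a┃                  
 ┃00000010  67 67 67 67 67 f1 d1┃                  
┬┃00000020  49 84 25 15 6f 83 75┃                  
│┃00000030  14 8c a9 32 be 28 28┃                  
┼┃00000040  fe 87 9f 9f 9f 9f 9f┃                  
│┃00000050  05 d2 f7 7d a5      ┃                  
┼┃                              ┃                  
│┃                              ┃                  
┼┗━━━━━━━━━━━━━━━━━━━━━━━━━━━━━━┛                  


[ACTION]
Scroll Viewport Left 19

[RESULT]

                                                   
                                                   
                                                   
                                                   
                                                   
                 ┏━━━━━━━━━━━━━━━━━━━━┓            
                ┏━━━━━━━━━━━━━━━━━━━━━━━━━━━━━━┓   
          ┏━━━━━┃ HexEditor                    ┃   
          ┃ Calc┠──────────────────────────────┨   
          ┠─────┃00000000  20 5c ff ff 36 33 1a┃   
          ┃     ┃00000010  67 67 67 67 67 f1 d1┃   
          ┃┌───┬┃00000020  49 84 25 15 6f 83 75┃   
          ┃│ 7 │┃00000030  14 8c a9 32 be 28 28┃   
          ┃├───┼┃00000040  fe 87 9f 9f 9f 9f 9f┃   
          ┃│ 4 │┃00000050  05 d2 f7 7d a5      ┃   
          ┃├───┼┃                              ┃   
          ┃│ 1 │┃                              ┃   
          ┃├───┼┗━━━━━━━━━━━━━━━━━━━━━━━━━━━━━━┛   


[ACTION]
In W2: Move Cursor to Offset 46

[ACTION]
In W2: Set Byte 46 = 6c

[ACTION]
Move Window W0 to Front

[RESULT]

                                                   
                                                   
                                                   
                                                   
                                                   
                 ┏━━━━━━━━━━━━━━━━━━━━┓            
                ┏┃ ImageViewer        ┃━━━━━━━━┓   
          ┏━━━━━┃┠────────────────────┨        ┃   
          ┃ Calc┠┃█▒█▓▓▓ ▓ ██▓▒▒░█▒▒▓█┃────────┨   
          ┠─────┃┃█░█▒▒█░ ▓ ▓▓█▒▒▓▓░░▒┃36 33 1a┃   
          ┃     ┃┃█░▓█▒ ░▒▒░▓ ░░█▓ ▒░▒┃67 f1 d1┃   
          ┃┌───┬┃┃ ▓ ▒▒▓▓█▓░███░▒░░█▒█┃6f 83 75┃   
          ┃│ 7 │┃┃ ▒▒░░█ █▒█▒ █▒█▓  ▒▒┃be 28 28┃   
          ┃├───┼┃┃█░░░█▒█▓░█░█▒▓  ░ ▓▓┃9f 9f 9f┃   
          ┃│ 4 │┃┃█░▓█▓▓▓ ░▓█░▓  ▒▓▓▓█┃a5      ┃   
          ┃├───┼┃┃  ▓██▓ █▓ ▓ ▒  ▓░ ▒▓┃        ┃   
          ┃│ 1 │┃┃  █░▓▒  ▒░▒▓█░▓▓▓█░░┃        ┃   
          ┃├───┼┗┗━━━━━━━━━━━━━━━━━━━━┛━━━━━━━━┛   


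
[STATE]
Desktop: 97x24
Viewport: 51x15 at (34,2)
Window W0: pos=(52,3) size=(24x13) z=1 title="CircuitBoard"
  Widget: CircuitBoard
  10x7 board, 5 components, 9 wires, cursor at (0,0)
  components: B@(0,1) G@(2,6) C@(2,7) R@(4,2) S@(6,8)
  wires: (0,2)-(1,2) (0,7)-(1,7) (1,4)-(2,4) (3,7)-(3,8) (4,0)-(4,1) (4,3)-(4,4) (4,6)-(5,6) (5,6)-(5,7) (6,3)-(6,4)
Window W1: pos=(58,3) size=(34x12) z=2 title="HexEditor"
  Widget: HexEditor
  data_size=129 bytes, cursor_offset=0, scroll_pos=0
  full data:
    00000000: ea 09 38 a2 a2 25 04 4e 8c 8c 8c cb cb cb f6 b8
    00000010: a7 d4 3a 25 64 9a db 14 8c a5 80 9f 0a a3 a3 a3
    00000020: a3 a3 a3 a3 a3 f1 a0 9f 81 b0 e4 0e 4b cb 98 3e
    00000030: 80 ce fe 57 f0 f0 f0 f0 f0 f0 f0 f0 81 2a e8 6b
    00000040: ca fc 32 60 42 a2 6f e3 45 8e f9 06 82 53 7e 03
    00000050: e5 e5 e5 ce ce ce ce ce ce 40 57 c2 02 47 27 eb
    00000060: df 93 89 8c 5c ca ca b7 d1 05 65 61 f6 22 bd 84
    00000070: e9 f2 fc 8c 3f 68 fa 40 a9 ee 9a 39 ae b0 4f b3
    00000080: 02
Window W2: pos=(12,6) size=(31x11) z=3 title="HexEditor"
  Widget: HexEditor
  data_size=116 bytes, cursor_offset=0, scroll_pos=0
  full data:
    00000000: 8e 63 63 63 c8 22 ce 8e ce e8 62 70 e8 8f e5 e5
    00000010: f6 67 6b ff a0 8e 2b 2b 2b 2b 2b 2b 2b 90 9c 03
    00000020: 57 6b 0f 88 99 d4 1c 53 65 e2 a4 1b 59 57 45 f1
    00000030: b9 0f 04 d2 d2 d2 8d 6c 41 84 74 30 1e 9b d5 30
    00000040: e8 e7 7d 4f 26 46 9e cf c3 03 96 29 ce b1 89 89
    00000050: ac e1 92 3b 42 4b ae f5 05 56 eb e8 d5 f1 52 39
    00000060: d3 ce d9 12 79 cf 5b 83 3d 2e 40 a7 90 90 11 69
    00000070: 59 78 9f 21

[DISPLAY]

                                                   
                  ┏━━━━━┏━━━━━━━━━━━━━━━━━━━━━━━━━━
                  ┃ Circ┃ HexEditor                
                  ┠─────┠──────────────────────────
━━━━━━━━┓         ┃   0 ┃00000000  EA 09 38 a2 a2 2
        ┃         ┃0  [.┃00000010  a7 d4 3a 25 64 9
────────┨         ┃     ┃00000020  a3 a3 a3 a3 a3 f
 c8 22 c┃         ┃1    ┃00000030  80 ce fe 57 f0 f
 a0 8e 2┃         ┃     ┃00000040  ca fc 32 60 42 a
 99 d4 1┃         ┃2    ┃00000050  e5 e5 e5 ce ce c
 d2 d2 8┃         ┃     ┃00000060  df 93 89 8c 5c c
 26 46 9┃         ┃3    ┃00000070  e9 f2 fc 8c 3f 6
 42 4b a┃         ┃     ┗━━━━━━━━━━━━━━━━━━━━━━━━━━
 79 cf 5┃         ┗━━━━━━━━━━━━━━━━━━━━━━┛         
━━━━━━━━┛                                          


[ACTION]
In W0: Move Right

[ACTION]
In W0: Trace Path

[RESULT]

                                                   
                  ┏━━━━━┏━━━━━━━━━━━━━━━━━━━━━━━━━━
                  ┃ Circ┃ HexEditor                
                  ┠─────┠──────────────────────────
━━━━━━━━┓         ┃   0 ┃00000000  EA 09 38 a2 a2 2
        ┃         ┃0    ┃00000010  a7 d4 3a 25 64 9
────────┨         ┃     ┃00000020  a3 a3 a3 a3 a3 f
 c8 22 c┃         ┃1    ┃00000030  80 ce fe 57 f0 f
 a0 8e 2┃         ┃     ┃00000040  ca fc 32 60 42 a
 99 d4 1┃         ┃2    ┃00000050  e5 e5 e5 ce ce c
 d2 d2 8┃         ┃     ┃00000060  df 93 89 8c 5c c
 26 46 9┃         ┃3    ┃00000070  e9 f2 fc 8c 3f 6
 42 4b a┃         ┃     ┗━━━━━━━━━━━━━━━━━━━━━━━━━━
 79 cf 5┃         ┗━━━━━━━━━━━━━━━━━━━━━━┛         
━━━━━━━━┛                                          


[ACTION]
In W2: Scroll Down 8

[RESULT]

                                                   
                  ┏━━━━━┏━━━━━━━━━━━━━━━━━━━━━━━━━━
                  ┃ Circ┃ HexEditor                
                  ┠─────┠──────────────────────────
━━━━━━━━┓         ┃   0 ┃00000000  EA 09 38 a2 a2 2
        ┃         ┃0    ┃00000010  a7 d4 3a 25 64 9
────────┨         ┃     ┃00000020  a3 a3 a3 a3 a3 f
        ┃         ┃1    ┃00000030  80 ce fe 57 f0 f
        ┃         ┃     ┃00000040  ca fc 32 60 42 a
        ┃         ┃2    ┃00000050  e5 e5 e5 ce ce c
        ┃         ┃     ┃00000060  df 93 89 8c 5c c
        ┃         ┃3    ┃00000070  e9 f2 fc 8c 3f 6
        ┃         ┃     ┗━━━━━━━━━━━━━━━━━━━━━━━━━━
        ┃         ┗━━━━━━━━━━━━━━━━━━━━━━┛         
━━━━━━━━┛                                          


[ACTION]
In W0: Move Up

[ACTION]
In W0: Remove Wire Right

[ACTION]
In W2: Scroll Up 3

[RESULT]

                                                   
                  ┏━━━━━┏━━━━━━━━━━━━━━━━━━━━━━━━━━
                  ┃ Circ┃ HexEditor                
                  ┠─────┠──────────────────────────
━━━━━━━━┓         ┃   0 ┃00000000  EA 09 38 a2 a2 2
        ┃         ┃0    ┃00000010  a7 d4 3a 25 64 9
────────┨         ┃     ┃00000020  a3 a3 a3 a3 a3 f
 26 46 9┃         ┃1    ┃00000030  80 ce fe 57 f0 f
 42 4b a┃         ┃     ┃00000040  ca fc 32 60 42 a
 79 cf 5┃         ┃2    ┃00000050  e5 e5 e5 ce ce c
        ┃         ┃     ┃00000060  df 93 89 8c 5c c
        ┃         ┃3    ┃00000070  e9 f2 fc 8c 3f 6
        ┃         ┃     ┗━━━━━━━━━━━━━━━━━━━━━━━━━━
        ┃         ┗━━━━━━━━━━━━━━━━━━━━━━┛         
━━━━━━━━┛                                          


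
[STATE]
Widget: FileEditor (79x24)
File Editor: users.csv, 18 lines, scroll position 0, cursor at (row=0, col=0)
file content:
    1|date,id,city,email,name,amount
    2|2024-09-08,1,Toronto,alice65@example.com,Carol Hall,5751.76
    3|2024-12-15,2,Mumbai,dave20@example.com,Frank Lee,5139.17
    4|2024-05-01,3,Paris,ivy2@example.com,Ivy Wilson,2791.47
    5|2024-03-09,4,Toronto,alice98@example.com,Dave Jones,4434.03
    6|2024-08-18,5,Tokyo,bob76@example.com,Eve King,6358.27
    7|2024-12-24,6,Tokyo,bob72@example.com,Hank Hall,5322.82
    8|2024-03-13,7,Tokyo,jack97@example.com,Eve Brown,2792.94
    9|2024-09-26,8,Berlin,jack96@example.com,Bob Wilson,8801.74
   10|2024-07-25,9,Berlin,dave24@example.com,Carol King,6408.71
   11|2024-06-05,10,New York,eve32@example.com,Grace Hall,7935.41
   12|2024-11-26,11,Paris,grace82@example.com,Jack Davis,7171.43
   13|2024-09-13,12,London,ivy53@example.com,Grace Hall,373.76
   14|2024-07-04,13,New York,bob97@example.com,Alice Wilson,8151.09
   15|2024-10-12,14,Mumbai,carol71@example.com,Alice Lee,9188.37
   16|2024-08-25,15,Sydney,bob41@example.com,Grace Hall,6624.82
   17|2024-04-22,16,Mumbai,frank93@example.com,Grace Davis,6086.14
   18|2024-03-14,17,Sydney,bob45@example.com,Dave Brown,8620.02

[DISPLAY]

█ate,id,city,email,name,amount                                                ▲
2024-09-08,1,Toronto,alice65@example.com,Carol Hall,5751.76                   █
2024-12-15,2,Mumbai,dave20@example.com,Frank Lee,5139.17                      ░
2024-05-01,3,Paris,ivy2@example.com,Ivy Wilson,2791.47                        ░
2024-03-09,4,Toronto,alice98@example.com,Dave Jones,4434.03                   ░
2024-08-18,5,Tokyo,bob76@example.com,Eve King,6358.27                         ░
2024-12-24,6,Tokyo,bob72@example.com,Hank Hall,5322.82                        ░
2024-03-13,7,Tokyo,jack97@example.com,Eve Brown,2792.94                       ░
2024-09-26,8,Berlin,jack96@example.com,Bob Wilson,8801.74                     ░
2024-07-25,9,Berlin,dave24@example.com,Carol King,6408.71                     ░
2024-06-05,10,New York,eve32@example.com,Grace Hall,7935.41                   ░
2024-11-26,11,Paris,grace82@example.com,Jack Davis,7171.43                    ░
2024-09-13,12,London,ivy53@example.com,Grace Hall,373.76                      ░
2024-07-04,13,New York,bob97@example.com,Alice Wilson,8151.09                 ░
2024-10-12,14,Mumbai,carol71@example.com,Alice Lee,9188.37                    ░
2024-08-25,15,Sydney,bob41@example.com,Grace Hall,6624.82                     ░
2024-04-22,16,Mumbai,frank93@example.com,Grace Davis,6086.14                  ░
2024-03-14,17,Sydney,bob45@example.com,Dave Brown,8620.02                     ░
                                                                              ░
                                                                              ░
                                                                              ░
                                                                              ░
                                                                              ░
                                                                              ▼


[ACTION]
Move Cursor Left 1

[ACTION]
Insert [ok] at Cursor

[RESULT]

ok█ate,id,city,email,name,amount                                              ▲
2024-09-08,1,Toronto,alice65@example.com,Carol Hall,5751.76                   █
2024-12-15,2,Mumbai,dave20@example.com,Frank Lee,5139.17                      ░
2024-05-01,3,Paris,ivy2@example.com,Ivy Wilson,2791.47                        ░
2024-03-09,4,Toronto,alice98@example.com,Dave Jones,4434.03                   ░
2024-08-18,5,Tokyo,bob76@example.com,Eve King,6358.27                         ░
2024-12-24,6,Tokyo,bob72@example.com,Hank Hall,5322.82                        ░
2024-03-13,7,Tokyo,jack97@example.com,Eve Brown,2792.94                       ░
2024-09-26,8,Berlin,jack96@example.com,Bob Wilson,8801.74                     ░
2024-07-25,9,Berlin,dave24@example.com,Carol King,6408.71                     ░
2024-06-05,10,New York,eve32@example.com,Grace Hall,7935.41                   ░
2024-11-26,11,Paris,grace82@example.com,Jack Davis,7171.43                    ░
2024-09-13,12,London,ivy53@example.com,Grace Hall,373.76                      ░
2024-07-04,13,New York,bob97@example.com,Alice Wilson,8151.09                 ░
2024-10-12,14,Mumbai,carol71@example.com,Alice Lee,9188.37                    ░
2024-08-25,15,Sydney,bob41@example.com,Grace Hall,6624.82                     ░
2024-04-22,16,Mumbai,frank93@example.com,Grace Davis,6086.14                  ░
2024-03-14,17,Sydney,bob45@example.com,Dave Brown,8620.02                     ░
                                                                              ░
                                                                              ░
                                                                              ░
                                                                              ░
                                                                              ░
                                                                              ▼


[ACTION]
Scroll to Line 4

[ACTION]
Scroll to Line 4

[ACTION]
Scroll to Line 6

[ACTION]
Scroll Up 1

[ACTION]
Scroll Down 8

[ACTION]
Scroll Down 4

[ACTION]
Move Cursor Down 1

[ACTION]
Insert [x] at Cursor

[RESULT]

okdate,id,city,email,name,amount                                              ▲
20x█4-09-08,1,Toronto,alice65@example.com,Carol Hall,5751.76                  █
2024-12-15,2,Mumbai,dave20@example.com,Frank Lee,5139.17                      ░
2024-05-01,3,Paris,ivy2@example.com,Ivy Wilson,2791.47                        ░
2024-03-09,4,Toronto,alice98@example.com,Dave Jones,4434.03                   ░
2024-08-18,5,Tokyo,bob76@example.com,Eve King,6358.27                         ░
2024-12-24,6,Tokyo,bob72@example.com,Hank Hall,5322.82                        ░
2024-03-13,7,Tokyo,jack97@example.com,Eve Brown,2792.94                       ░
2024-09-26,8,Berlin,jack96@example.com,Bob Wilson,8801.74                     ░
2024-07-25,9,Berlin,dave24@example.com,Carol King,6408.71                     ░
2024-06-05,10,New York,eve32@example.com,Grace Hall,7935.41                   ░
2024-11-26,11,Paris,grace82@example.com,Jack Davis,7171.43                    ░
2024-09-13,12,London,ivy53@example.com,Grace Hall,373.76                      ░
2024-07-04,13,New York,bob97@example.com,Alice Wilson,8151.09                 ░
2024-10-12,14,Mumbai,carol71@example.com,Alice Lee,9188.37                    ░
2024-08-25,15,Sydney,bob41@example.com,Grace Hall,6624.82                     ░
2024-04-22,16,Mumbai,frank93@example.com,Grace Davis,6086.14                  ░
2024-03-14,17,Sydney,bob45@example.com,Dave Brown,8620.02                     ░
                                                                              ░
                                                                              ░
                                                                              ░
                                                                              ░
                                                                              ░
                                                                              ▼
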